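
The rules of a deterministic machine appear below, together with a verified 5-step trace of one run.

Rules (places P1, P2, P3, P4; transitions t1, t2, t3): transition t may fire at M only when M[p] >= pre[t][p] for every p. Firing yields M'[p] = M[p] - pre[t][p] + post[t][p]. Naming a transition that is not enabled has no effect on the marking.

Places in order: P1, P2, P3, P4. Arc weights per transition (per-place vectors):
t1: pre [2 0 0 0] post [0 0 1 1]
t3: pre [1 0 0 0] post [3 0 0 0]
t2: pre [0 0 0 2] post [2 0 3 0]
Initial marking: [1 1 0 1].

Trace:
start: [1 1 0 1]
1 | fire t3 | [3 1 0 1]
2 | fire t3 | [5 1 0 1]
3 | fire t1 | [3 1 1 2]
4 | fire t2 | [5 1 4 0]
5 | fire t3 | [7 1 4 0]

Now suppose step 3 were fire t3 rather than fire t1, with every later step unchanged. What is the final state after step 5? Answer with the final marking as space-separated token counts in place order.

(re-executing from step 3 with the substitution; state before step 3: [5 1 0 1])
3 | fire t3 | [7 1 0 1]
4 | fire t2 | [7 1 0 1]
5 | fire t3 | [9 1 0 1]

9 1 0 1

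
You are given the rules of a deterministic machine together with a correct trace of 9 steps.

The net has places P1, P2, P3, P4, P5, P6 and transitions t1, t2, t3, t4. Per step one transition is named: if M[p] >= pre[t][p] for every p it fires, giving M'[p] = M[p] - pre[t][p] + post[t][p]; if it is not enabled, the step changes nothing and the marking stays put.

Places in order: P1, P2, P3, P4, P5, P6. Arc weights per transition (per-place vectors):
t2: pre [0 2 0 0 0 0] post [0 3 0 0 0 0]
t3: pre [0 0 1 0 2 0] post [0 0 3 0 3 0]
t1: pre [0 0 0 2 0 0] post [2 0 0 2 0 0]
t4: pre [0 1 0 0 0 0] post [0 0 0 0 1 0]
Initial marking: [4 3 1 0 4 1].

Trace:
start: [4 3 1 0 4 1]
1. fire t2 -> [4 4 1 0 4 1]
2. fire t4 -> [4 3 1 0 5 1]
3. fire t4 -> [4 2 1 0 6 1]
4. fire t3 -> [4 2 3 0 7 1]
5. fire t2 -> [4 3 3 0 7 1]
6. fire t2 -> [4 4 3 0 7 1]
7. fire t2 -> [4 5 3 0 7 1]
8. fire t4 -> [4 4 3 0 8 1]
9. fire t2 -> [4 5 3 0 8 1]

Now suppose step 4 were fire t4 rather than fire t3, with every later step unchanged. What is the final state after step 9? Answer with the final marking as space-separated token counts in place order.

4 0 1 0 8 1

(re-executing from step 4 with the substitution; state before step 4: [4 2 1 0 6 1])
4. fire t4 -> [4 1 1 0 7 1]
5. fire t2 -> [4 1 1 0 7 1]
6. fire t2 -> [4 1 1 0 7 1]
7. fire t2 -> [4 1 1 0 7 1]
8. fire t4 -> [4 0 1 0 8 1]
9. fire t2 -> [4 0 1 0 8 1]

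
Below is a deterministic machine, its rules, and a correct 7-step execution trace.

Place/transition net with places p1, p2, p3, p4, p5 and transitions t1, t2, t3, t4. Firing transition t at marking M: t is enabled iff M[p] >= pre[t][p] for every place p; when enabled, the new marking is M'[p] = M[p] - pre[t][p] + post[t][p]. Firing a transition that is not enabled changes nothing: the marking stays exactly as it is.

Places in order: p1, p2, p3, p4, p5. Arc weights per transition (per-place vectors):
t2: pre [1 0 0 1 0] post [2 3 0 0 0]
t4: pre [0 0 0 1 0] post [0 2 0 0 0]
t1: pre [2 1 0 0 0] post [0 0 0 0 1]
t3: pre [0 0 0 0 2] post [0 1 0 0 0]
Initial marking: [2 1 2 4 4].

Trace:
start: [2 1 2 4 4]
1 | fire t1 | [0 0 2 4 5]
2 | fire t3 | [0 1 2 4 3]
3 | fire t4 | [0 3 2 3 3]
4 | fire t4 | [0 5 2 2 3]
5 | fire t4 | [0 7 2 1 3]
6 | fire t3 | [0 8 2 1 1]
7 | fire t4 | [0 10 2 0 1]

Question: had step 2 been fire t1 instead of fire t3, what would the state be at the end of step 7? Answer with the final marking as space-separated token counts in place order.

(re-executing from step 2 with the substitution; state before step 2: [0 0 2 4 5])
2 | fire t1 | [0 0 2 4 5]
3 | fire t4 | [0 2 2 3 5]
4 | fire t4 | [0 4 2 2 5]
5 | fire t4 | [0 6 2 1 5]
6 | fire t3 | [0 7 2 1 3]
7 | fire t4 | [0 9 2 0 3]

0 9 2 0 3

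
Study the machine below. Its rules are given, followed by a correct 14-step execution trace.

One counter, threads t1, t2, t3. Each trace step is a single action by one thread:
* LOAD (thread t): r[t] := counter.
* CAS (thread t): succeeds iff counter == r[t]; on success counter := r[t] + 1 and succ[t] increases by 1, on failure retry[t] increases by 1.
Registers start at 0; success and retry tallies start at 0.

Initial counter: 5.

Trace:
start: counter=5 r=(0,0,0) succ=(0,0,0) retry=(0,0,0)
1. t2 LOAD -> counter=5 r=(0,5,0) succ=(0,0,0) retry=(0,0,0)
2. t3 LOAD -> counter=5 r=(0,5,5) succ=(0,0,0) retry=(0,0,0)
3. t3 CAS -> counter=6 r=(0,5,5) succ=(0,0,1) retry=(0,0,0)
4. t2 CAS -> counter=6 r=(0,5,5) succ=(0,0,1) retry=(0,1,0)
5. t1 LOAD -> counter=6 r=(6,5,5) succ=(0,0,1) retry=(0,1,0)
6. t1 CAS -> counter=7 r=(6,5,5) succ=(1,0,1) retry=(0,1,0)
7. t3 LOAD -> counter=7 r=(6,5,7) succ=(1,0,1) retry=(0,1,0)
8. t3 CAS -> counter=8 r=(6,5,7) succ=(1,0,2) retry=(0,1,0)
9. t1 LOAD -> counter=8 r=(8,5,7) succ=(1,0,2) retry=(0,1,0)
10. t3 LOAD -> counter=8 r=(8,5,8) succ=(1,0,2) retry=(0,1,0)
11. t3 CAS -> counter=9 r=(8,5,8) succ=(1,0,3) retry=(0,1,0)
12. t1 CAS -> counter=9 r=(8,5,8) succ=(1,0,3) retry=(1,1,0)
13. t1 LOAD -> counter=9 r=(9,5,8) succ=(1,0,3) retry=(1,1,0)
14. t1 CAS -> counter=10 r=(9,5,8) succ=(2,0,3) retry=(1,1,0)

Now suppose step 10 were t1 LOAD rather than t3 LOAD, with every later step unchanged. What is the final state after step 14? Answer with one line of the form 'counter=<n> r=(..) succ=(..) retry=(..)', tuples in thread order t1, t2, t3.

(re-executing from step 10 with the substitution; state before step 10: counter=8 r=(8,5,7) succ=(1,0,2) retry=(0,1,0))
10. t1 LOAD -> counter=8 r=(8,5,7) succ=(1,0,2) retry=(0,1,0)
11. t3 CAS -> counter=8 r=(8,5,7) succ=(1,0,2) retry=(0,1,1)
12. t1 CAS -> counter=9 r=(8,5,7) succ=(2,0,2) retry=(0,1,1)
13. t1 LOAD -> counter=9 r=(9,5,7) succ=(2,0,2) retry=(0,1,1)
14. t1 CAS -> counter=10 r=(9,5,7) succ=(3,0,2) retry=(0,1,1)

counter=10 r=(9,5,7) succ=(3,0,2) retry=(0,1,1)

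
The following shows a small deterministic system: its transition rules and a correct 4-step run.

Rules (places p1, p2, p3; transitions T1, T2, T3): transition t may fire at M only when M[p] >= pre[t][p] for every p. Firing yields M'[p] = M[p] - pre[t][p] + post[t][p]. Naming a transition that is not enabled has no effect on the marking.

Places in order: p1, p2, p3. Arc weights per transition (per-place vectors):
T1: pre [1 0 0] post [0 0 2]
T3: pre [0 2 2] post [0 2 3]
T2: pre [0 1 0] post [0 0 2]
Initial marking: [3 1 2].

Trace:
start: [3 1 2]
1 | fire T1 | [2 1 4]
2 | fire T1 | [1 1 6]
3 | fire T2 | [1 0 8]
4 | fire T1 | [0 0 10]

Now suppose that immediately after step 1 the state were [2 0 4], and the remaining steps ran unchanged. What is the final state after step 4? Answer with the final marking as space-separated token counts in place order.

0 0 8

state after step 1 := [2 0 4]
2 | fire T1 | [1 0 6]
3 | fire T2 | [1 0 6]
4 | fire T1 | [0 0 8]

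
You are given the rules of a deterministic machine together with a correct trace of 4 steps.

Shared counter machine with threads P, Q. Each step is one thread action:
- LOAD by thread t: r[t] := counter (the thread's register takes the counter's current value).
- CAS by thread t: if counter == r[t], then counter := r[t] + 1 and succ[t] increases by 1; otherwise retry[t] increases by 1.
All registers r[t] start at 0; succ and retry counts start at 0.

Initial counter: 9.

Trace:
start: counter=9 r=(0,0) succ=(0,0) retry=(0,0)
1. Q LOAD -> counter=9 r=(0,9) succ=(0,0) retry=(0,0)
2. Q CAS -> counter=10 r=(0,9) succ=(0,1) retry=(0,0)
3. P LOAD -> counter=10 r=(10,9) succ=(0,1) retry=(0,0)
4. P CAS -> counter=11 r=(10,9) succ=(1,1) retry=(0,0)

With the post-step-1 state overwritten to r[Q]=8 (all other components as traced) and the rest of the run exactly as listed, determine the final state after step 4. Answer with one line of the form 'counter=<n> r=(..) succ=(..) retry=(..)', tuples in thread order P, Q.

counter=10 r=(9,8) succ=(1,0) retry=(0,1)

state after step 1 := counter=9 r=(0,8) succ=(0,0) retry=(0,0)
2. Q CAS -> counter=9 r=(0,8) succ=(0,0) retry=(0,1)
3. P LOAD -> counter=9 r=(9,8) succ=(0,0) retry=(0,1)
4. P CAS -> counter=10 r=(9,8) succ=(1,0) retry=(0,1)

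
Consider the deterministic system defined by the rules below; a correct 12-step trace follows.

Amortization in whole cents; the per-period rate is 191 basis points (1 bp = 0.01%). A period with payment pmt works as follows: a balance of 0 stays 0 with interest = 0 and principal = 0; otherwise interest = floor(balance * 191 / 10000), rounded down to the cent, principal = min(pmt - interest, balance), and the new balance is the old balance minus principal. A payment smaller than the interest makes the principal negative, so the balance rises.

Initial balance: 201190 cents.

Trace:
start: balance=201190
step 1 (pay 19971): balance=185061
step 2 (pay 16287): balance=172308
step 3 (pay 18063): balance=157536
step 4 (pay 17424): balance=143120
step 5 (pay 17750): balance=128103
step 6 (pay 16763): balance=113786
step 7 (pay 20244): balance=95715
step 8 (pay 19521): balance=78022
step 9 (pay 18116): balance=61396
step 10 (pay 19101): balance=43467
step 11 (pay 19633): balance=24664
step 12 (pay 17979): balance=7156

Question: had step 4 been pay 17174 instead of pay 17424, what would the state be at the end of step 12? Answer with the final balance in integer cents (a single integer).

(re-executing from step 4 with the substitution; state before step 4: balance=157536)
step 4 (pay 17174): balance=143370
step 5 (pay 17750): balance=128358
step 6 (pay 16763): balance=114046
step 7 (pay 20244): balance=95980
step 8 (pay 19521): balance=78292
step 9 (pay 18116): balance=61671
step 10 (pay 19101): balance=43747
step 11 (pay 19633): balance=24949
step 12 (pay 17979): balance=7446

7446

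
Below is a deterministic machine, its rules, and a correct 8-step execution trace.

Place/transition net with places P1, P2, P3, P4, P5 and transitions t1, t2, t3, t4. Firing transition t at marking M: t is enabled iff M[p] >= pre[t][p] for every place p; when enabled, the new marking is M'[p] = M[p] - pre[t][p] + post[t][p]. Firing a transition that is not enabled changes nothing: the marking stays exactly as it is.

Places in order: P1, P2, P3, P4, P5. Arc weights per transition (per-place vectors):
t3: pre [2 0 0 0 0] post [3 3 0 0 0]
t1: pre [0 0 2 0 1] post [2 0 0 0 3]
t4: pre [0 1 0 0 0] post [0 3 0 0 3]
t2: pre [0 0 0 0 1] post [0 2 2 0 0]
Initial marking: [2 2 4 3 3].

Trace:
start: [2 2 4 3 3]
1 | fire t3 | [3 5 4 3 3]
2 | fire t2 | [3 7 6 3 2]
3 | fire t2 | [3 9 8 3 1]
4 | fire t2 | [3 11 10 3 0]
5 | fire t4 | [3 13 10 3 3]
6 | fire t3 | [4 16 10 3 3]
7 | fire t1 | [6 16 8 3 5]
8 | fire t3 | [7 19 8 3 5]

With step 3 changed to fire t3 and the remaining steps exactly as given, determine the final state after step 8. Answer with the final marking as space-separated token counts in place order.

8 20 6 3 6

(re-executing from step 3 with the substitution; state before step 3: [3 7 6 3 2])
3 | fire t3 | [4 10 6 3 2]
4 | fire t2 | [4 12 8 3 1]
5 | fire t4 | [4 14 8 3 4]
6 | fire t3 | [5 17 8 3 4]
7 | fire t1 | [7 17 6 3 6]
8 | fire t3 | [8 20 6 3 6]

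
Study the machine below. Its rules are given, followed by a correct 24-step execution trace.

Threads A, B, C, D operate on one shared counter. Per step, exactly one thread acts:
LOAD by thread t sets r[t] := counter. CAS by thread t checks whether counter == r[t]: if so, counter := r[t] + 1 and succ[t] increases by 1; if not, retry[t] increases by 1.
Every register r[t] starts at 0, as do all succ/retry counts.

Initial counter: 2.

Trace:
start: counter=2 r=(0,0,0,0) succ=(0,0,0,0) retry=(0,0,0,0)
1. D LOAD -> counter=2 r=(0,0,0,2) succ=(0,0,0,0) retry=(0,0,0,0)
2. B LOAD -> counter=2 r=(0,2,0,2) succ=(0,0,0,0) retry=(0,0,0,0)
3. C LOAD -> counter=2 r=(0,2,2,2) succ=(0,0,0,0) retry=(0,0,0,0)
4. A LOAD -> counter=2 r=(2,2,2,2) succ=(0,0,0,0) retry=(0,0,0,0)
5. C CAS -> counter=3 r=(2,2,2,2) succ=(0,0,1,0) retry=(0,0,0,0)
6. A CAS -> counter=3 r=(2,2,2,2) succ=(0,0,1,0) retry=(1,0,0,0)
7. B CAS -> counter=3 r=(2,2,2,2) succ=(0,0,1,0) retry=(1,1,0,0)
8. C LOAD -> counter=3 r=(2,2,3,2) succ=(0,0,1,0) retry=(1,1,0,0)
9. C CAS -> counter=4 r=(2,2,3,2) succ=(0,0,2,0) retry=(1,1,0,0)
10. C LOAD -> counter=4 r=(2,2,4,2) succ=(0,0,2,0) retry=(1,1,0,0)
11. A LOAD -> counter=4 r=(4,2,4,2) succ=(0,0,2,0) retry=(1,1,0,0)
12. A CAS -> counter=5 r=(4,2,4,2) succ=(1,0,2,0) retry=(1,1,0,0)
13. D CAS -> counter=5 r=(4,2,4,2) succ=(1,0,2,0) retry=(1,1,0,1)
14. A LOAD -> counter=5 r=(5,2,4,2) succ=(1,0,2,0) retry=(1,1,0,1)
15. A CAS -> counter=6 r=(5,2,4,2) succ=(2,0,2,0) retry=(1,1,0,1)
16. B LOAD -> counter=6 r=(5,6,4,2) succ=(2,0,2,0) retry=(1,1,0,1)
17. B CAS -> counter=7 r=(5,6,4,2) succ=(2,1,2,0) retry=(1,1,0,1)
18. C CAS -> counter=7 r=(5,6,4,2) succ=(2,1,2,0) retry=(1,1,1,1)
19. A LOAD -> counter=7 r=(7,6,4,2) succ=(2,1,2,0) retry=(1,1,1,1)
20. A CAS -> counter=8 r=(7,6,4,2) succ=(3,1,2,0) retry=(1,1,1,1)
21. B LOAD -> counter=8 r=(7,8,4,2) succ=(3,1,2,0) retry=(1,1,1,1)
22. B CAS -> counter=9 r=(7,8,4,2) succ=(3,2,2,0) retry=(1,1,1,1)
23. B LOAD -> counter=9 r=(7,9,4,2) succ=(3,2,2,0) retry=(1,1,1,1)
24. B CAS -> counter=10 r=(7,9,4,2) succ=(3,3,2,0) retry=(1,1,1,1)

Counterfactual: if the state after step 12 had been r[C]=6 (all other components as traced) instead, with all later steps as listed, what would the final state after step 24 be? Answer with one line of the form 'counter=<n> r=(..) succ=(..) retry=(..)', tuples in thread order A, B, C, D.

counter=10 r=(7,9,6,2) succ=(3,3,2,0) retry=(1,1,1,1)

state after step 12 := counter=5 r=(4,2,6,2) succ=(1,0,2,0) retry=(1,1,0,0)
13. D CAS -> counter=5 r=(4,2,6,2) succ=(1,0,2,0) retry=(1,1,0,1)
14. A LOAD -> counter=5 r=(5,2,6,2) succ=(1,0,2,0) retry=(1,1,0,1)
15. A CAS -> counter=6 r=(5,2,6,2) succ=(2,0,2,0) retry=(1,1,0,1)
16. B LOAD -> counter=6 r=(5,6,6,2) succ=(2,0,2,0) retry=(1,1,0,1)
17. B CAS -> counter=7 r=(5,6,6,2) succ=(2,1,2,0) retry=(1,1,0,1)
18. C CAS -> counter=7 r=(5,6,6,2) succ=(2,1,2,0) retry=(1,1,1,1)
19. A LOAD -> counter=7 r=(7,6,6,2) succ=(2,1,2,0) retry=(1,1,1,1)
20. A CAS -> counter=8 r=(7,6,6,2) succ=(3,1,2,0) retry=(1,1,1,1)
21. B LOAD -> counter=8 r=(7,8,6,2) succ=(3,1,2,0) retry=(1,1,1,1)
22. B CAS -> counter=9 r=(7,8,6,2) succ=(3,2,2,0) retry=(1,1,1,1)
23. B LOAD -> counter=9 r=(7,9,6,2) succ=(3,2,2,0) retry=(1,1,1,1)
24. B CAS -> counter=10 r=(7,9,6,2) succ=(3,3,2,0) retry=(1,1,1,1)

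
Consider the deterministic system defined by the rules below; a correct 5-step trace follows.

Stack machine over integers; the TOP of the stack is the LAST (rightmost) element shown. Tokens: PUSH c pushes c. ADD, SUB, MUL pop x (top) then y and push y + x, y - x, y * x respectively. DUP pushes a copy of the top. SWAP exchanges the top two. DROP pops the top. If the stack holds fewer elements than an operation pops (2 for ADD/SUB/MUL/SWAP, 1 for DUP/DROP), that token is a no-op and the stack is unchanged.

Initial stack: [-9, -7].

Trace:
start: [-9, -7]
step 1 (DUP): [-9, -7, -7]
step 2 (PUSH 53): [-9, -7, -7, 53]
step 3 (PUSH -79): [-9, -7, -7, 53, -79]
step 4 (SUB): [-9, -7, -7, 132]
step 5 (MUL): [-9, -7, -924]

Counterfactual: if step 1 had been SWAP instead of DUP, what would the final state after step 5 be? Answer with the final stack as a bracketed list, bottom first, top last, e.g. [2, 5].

(re-executing from step 1 with the substitution; state before step 1: [-9, -7])
step 1 (SWAP): [-7, -9]
step 2 (PUSH 53): [-7, -9, 53]
step 3 (PUSH -79): [-7, -9, 53, -79]
step 4 (SUB): [-7, -9, 132]
step 5 (MUL): [-7, -1188]

[-7, -1188]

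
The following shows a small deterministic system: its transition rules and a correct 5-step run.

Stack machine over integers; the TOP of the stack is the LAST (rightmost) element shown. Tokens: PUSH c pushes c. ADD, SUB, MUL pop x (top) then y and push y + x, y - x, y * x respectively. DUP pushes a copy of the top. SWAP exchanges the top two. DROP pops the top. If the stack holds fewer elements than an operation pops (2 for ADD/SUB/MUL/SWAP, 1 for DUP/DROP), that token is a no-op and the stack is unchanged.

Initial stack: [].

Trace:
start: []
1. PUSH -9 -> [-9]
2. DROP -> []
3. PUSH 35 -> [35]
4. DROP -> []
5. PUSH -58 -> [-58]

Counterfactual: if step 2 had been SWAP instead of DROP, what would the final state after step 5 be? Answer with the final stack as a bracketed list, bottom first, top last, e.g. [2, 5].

[-9, -58]

(re-executing from step 2 with the substitution; state before step 2: [-9])
2. SWAP -> [-9]
3. PUSH 35 -> [-9, 35]
4. DROP -> [-9]
5. PUSH -58 -> [-9, -58]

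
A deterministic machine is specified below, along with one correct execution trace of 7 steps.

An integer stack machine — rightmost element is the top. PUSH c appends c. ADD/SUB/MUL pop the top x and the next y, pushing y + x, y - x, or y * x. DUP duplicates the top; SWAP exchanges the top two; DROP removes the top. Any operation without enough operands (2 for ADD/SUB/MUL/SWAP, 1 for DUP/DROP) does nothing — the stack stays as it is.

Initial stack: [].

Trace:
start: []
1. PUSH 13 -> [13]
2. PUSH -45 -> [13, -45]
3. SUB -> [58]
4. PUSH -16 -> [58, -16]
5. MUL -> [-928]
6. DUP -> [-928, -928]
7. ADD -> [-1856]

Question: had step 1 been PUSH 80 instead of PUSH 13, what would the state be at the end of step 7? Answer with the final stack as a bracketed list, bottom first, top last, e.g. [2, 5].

[-4000]

(re-executing from step 1 with the substitution; state before step 1: [])
1. PUSH 80 -> [80]
2. PUSH -45 -> [80, -45]
3. SUB -> [125]
4. PUSH -16 -> [125, -16]
5. MUL -> [-2000]
6. DUP -> [-2000, -2000]
7. ADD -> [-4000]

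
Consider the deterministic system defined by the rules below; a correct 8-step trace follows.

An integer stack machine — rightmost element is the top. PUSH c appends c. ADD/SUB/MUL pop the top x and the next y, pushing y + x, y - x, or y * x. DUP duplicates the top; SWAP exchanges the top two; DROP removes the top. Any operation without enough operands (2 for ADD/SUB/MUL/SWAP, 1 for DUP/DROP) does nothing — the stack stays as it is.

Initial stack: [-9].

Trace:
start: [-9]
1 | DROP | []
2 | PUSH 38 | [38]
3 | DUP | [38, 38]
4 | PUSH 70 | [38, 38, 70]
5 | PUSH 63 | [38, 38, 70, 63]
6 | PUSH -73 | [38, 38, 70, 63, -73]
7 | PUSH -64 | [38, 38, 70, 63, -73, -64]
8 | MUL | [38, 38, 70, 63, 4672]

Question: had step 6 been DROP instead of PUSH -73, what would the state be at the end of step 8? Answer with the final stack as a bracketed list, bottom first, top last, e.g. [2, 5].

(re-executing from step 6 with the substitution; state before step 6: [38, 38, 70, 63])
6 | DROP | [38, 38, 70]
7 | PUSH -64 | [38, 38, 70, -64]
8 | MUL | [38, 38, -4480]

[38, 38, -4480]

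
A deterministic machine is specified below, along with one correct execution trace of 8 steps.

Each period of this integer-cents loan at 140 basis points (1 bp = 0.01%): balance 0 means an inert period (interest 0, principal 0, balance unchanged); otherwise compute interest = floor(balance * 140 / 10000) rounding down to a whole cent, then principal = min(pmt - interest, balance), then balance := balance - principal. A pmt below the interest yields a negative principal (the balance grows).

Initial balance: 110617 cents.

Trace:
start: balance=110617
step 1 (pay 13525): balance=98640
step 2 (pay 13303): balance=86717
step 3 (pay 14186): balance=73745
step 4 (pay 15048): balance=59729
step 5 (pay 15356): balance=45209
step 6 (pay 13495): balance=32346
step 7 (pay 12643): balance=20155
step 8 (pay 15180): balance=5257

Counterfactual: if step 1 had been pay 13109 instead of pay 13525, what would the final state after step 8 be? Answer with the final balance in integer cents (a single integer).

(re-executing from step 1 with the substitution; state before step 1: balance=110617)
step 1 (pay 13109): balance=99056
step 2 (pay 13303): balance=87139
step 3 (pay 14186): balance=74172
step 4 (pay 15048): balance=60162
step 5 (pay 15356): balance=45648
step 6 (pay 13495): balance=32792
step 7 (pay 12643): balance=20608
step 8 (pay 15180): balance=5716

5716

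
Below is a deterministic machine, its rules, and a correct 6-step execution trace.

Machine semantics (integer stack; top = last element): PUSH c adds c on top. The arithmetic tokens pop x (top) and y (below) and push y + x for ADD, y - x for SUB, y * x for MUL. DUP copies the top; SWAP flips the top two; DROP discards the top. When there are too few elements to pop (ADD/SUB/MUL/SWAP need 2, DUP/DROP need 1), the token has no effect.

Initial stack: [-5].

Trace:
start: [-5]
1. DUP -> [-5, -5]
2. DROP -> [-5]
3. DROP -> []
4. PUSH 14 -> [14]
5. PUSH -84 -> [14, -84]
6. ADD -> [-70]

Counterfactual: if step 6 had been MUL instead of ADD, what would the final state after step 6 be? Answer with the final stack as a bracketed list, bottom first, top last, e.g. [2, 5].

(re-executing from step 6 with the substitution; state before step 6: [14, -84])
6. MUL -> [-1176]

[-1176]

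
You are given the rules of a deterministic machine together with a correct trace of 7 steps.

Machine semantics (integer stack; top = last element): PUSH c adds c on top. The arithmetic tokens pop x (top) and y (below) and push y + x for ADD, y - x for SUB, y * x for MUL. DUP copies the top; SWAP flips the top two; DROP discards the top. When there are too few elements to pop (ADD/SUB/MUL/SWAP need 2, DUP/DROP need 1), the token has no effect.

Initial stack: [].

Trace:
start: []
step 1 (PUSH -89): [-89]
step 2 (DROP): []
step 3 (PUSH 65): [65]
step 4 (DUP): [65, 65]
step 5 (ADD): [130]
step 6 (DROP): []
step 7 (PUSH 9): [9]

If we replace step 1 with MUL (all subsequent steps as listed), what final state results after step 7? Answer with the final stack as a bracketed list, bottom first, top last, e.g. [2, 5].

[9]

(re-executing from step 1 with the substitution; state before step 1: [])
step 1 (MUL): []
step 2 (DROP): []
step 3 (PUSH 65): [65]
step 4 (DUP): [65, 65]
step 5 (ADD): [130]
step 6 (DROP): []
step 7 (PUSH 9): [9]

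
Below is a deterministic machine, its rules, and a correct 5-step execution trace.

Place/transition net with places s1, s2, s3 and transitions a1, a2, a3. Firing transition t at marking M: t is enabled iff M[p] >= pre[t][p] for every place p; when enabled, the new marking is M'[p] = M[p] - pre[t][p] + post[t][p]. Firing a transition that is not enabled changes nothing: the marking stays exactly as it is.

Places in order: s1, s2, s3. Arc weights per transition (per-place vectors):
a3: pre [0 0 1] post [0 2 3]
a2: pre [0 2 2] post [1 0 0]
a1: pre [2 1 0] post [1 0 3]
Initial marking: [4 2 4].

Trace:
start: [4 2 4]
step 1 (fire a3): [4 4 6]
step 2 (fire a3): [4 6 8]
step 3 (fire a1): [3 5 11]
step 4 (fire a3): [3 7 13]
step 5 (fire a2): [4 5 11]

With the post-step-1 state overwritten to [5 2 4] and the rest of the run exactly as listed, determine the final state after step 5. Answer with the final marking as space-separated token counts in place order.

5 3 9

state after step 1 := [5 2 4]
step 2 (fire a3): [5 4 6]
step 3 (fire a1): [4 3 9]
step 4 (fire a3): [4 5 11]
step 5 (fire a2): [5 3 9]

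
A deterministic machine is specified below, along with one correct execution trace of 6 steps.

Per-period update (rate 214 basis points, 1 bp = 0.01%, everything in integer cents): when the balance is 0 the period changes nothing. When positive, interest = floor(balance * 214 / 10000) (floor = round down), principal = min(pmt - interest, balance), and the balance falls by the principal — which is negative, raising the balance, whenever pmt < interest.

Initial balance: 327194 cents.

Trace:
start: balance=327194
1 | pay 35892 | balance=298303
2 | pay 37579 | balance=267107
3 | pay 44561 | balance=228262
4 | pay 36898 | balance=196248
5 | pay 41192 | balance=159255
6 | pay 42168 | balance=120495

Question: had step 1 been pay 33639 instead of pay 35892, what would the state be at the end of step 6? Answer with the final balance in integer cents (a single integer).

123000

(re-executing from step 1 with the substitution; state before step 1: balance=327194)
1 | pay 33639 | balance=300556
2 | pay 37579 | balance=269408
3 | pay 44561 | balance=230612
4 | pay 36898 | balance=198649
5 | pay 41192 | balance=161708
6 | pay 42168 | balance=123000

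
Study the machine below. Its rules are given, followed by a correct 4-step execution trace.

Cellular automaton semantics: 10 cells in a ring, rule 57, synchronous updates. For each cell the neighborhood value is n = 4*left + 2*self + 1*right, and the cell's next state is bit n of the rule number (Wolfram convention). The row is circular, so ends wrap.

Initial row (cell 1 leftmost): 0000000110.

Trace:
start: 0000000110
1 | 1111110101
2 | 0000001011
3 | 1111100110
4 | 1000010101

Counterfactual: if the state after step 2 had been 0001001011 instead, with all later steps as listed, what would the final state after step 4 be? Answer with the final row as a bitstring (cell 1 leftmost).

state after step 2 := 0001001011
3 | 1100100110
4 | 1010010101

1010010101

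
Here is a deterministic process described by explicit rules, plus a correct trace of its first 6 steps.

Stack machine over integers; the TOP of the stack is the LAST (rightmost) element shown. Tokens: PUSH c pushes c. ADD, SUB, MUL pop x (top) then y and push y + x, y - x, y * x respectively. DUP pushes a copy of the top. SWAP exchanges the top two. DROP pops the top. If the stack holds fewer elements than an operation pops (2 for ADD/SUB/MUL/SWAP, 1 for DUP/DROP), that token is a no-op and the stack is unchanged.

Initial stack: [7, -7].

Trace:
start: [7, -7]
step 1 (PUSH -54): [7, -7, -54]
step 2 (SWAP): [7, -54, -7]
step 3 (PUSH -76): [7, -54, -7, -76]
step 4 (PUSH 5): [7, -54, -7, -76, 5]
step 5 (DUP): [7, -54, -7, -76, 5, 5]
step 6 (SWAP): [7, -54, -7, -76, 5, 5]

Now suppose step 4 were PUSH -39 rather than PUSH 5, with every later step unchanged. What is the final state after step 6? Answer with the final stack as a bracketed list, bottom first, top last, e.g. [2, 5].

[7, -54, -7, -76, -39, -39]

(re-executing from step 4 with the substitution; state before step 4: [7, -54, -7, -76])
step 4 (PUSH -39): [7, -54, -7, -76, -39]
step 5 (DUP): [7, -54, -7, -76, -39, -39]
step 6 (SWAP): [7, -54, -7, -76, -39, -39]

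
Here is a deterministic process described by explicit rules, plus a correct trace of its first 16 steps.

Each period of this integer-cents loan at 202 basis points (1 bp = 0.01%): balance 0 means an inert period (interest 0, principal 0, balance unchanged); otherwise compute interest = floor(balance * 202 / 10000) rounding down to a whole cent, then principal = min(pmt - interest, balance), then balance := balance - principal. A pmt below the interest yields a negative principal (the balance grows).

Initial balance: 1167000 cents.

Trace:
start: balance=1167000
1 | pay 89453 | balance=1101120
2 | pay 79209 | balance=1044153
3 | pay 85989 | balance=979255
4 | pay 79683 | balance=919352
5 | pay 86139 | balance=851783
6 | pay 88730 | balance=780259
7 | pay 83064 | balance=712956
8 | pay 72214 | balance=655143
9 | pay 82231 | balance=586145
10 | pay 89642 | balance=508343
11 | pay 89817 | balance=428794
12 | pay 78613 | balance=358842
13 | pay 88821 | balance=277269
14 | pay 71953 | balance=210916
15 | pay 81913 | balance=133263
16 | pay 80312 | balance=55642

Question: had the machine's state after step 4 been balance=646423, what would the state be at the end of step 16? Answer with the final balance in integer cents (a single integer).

state after step 4 := balance=646423
5 | pay 86139 | balance=573341
6 | pay 88730 | balance=496192
7 | pay 83064 | balance=423151
8 | pay 72214 | balance=359484
9 | pay 82231 | balance=284514
10 | pay 89642 | balance=200619
11 | pay 89817 | balance=114854
12 | pay 78613 | balance=38561
13 | pay 88821 | balance=0
14 | pay 71953 | balance=0
15 | pay 81913 | balance=0
16 | pay 80312 | balance=0

0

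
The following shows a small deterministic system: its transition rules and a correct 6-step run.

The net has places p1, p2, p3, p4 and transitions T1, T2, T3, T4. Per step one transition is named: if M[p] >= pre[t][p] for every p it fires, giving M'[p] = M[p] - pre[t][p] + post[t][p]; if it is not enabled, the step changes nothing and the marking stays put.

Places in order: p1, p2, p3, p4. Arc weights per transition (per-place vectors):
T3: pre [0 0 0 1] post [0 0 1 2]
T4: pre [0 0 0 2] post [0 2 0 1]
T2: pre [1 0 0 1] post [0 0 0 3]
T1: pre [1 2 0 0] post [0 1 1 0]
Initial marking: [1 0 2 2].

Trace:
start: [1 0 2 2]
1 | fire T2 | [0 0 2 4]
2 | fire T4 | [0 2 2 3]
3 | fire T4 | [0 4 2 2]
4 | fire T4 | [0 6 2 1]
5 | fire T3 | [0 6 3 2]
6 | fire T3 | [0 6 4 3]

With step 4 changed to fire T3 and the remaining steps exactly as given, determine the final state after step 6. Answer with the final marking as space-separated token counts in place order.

(re-executing from step 4 with the substitution; state before step 4: [0 4 2 2])
4 | fire T3 | [0 4 3 3]
5 | fire T3 | [0 4 4 4]
6 | fire T3 | [0 4 5 5]

0 4 5 5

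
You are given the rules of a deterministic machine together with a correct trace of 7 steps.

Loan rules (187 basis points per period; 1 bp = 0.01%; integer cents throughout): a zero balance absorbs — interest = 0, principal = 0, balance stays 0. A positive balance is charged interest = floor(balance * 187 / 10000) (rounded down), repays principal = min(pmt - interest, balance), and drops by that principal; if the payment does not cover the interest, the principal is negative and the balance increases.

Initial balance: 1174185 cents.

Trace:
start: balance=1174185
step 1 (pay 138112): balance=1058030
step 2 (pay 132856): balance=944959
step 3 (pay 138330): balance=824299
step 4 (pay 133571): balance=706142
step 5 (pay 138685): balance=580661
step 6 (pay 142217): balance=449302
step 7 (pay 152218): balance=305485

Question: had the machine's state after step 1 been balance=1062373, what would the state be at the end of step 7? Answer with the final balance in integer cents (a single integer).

state after step 1 := balance=1062373
step 2 (pay 132856): balance=949383
step 3 (pay 138330): balance=828806
step 4 (pay 133571): balance=710733
step 5 (pay 138685): balance=585338
step 6 (pay 142217): balance=454066
step 7 (pay 152218): balance=310339

310339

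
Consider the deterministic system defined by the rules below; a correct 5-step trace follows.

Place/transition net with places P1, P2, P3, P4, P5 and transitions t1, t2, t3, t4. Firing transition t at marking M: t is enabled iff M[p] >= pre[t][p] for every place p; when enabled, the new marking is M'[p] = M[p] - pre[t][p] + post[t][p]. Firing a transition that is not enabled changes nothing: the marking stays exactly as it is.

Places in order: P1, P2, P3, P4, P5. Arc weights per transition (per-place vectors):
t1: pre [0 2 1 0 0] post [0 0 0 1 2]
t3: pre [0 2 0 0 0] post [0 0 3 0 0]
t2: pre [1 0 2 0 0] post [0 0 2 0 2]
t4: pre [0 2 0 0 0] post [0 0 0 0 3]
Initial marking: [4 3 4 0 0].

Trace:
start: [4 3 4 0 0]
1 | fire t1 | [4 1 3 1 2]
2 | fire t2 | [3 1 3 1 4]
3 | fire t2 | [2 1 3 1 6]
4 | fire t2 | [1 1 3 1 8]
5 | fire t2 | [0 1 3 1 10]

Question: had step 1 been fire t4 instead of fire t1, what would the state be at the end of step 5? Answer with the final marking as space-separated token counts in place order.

0 1 4 0 11

(re-executing from step 1 with the substitution; state before step 1: [4 3 4 0 0])
1 | fire t4 | [4 1 4 0 3]
2 | fire t2 | [3 1 4 0 5]
3 | fire t2 | [2 1 4 0 7]
4 | fire t2 | [1 1 4 0 9]
5 | fire t2 | [0 1 4 0 11]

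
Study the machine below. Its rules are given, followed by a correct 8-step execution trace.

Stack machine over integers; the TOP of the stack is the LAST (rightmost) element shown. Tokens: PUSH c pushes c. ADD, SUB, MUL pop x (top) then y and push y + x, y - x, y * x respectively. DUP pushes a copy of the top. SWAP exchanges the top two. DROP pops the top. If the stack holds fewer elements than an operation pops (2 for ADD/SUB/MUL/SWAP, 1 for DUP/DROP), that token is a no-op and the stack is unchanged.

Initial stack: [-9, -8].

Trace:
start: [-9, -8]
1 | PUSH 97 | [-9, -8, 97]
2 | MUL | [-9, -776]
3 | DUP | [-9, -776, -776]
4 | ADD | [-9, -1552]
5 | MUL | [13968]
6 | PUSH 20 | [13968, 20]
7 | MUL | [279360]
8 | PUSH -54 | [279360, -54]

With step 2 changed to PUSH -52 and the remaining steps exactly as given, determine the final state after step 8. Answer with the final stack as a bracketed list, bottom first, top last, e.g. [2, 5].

(re-executing from step 2 with the substitution; state before step 2: [-9, -8, 97])
2 | PUSH -52 | [-9, -8, 97, -52]
3 | DUP | [-9, -8, 97, -52, -52]
4 | ADD | [-9, -8, 97, -104]
5 | MUL | [-9, -8, -10088]
6 | PUSH 20 | [-9, -8, -10088, 20]
7 | MUL | [-9, -8, -201760]
8 | PUSH -54 | [-9, -8, -201760, -54]

[-9, -8, -201760, -54]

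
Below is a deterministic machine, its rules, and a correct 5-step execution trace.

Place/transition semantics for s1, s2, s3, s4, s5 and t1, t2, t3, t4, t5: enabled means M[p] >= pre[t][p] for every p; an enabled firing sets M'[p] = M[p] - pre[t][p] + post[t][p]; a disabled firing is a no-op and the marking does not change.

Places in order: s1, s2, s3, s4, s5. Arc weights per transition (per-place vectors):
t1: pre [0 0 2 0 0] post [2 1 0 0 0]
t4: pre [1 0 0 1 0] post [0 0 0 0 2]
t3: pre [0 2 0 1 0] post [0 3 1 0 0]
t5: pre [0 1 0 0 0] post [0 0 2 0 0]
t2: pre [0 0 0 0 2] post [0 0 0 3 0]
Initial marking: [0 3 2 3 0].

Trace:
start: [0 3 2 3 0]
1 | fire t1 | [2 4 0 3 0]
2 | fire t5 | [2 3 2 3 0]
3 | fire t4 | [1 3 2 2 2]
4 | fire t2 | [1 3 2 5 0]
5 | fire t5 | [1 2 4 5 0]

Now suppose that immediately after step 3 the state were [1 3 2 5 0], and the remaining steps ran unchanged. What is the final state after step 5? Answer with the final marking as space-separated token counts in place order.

state after step 3 := [1 3 2 5 0]
4 | fire t2 | [1 3 2 5 0]
5 | fire t5 | [1 2 4 5 0]

1 2 4 5 0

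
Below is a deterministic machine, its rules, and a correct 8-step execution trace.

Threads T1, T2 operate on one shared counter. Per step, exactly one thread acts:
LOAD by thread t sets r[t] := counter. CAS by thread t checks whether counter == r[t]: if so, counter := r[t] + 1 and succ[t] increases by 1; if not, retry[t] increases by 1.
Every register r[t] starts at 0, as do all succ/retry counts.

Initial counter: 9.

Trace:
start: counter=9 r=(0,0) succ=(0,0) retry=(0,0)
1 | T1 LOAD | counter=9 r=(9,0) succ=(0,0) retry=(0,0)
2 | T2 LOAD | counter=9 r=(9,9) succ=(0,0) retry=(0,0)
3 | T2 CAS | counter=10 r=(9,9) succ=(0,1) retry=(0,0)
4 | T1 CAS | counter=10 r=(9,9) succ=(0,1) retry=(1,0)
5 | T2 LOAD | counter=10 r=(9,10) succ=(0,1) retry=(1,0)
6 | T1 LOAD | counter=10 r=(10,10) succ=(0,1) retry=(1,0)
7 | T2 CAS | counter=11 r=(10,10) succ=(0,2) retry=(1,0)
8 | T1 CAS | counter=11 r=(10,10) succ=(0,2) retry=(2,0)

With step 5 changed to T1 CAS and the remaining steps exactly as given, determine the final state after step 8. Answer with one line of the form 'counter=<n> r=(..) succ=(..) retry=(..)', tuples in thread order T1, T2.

counter=11 r=(10,9) succ=(1,1) retry=(2,1)

(re-executing from step 5 with the substitution; state before step 5: counter=10 r=(9,9) succ=(0,1) retry=(1,0))
5 | T1 CAS | counter=10 r=(9,9) succ=(0,1) retry=(2,0)
6 | T1 LOAD | counter=10 r=(10,9) succ=(0,1) retry=(2,0)
7 | T2 CAS | counter=10 r=(10,9) succ=(0,1) retry=(2,1)
8 | T1 CAS | counter=11 r=(10,9) succ=(1,1) retry=(2,1)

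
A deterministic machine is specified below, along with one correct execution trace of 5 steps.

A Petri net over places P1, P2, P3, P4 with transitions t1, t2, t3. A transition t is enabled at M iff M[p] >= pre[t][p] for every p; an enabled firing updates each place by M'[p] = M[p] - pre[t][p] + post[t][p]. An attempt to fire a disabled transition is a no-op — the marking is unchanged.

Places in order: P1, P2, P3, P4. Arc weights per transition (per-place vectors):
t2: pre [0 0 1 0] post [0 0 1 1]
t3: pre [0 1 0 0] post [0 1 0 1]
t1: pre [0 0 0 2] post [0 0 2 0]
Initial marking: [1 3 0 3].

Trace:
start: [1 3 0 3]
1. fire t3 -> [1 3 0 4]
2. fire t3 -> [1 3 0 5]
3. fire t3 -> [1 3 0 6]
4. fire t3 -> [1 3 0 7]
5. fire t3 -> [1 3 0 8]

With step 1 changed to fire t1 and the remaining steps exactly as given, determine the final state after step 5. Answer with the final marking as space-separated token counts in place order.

1 3 2 5

(re-executing from step 1 with the substitution; state before step 1: [1 3 0 3])
1. fire t1 -> [1 3 2 1]
2. fire t3 -> [1 3 2 2]
3. fire t3 -> [1 3 2 3]
4. fire t3 -> [1 3 2 4]
5. fire t3 -> [1 3 2 5]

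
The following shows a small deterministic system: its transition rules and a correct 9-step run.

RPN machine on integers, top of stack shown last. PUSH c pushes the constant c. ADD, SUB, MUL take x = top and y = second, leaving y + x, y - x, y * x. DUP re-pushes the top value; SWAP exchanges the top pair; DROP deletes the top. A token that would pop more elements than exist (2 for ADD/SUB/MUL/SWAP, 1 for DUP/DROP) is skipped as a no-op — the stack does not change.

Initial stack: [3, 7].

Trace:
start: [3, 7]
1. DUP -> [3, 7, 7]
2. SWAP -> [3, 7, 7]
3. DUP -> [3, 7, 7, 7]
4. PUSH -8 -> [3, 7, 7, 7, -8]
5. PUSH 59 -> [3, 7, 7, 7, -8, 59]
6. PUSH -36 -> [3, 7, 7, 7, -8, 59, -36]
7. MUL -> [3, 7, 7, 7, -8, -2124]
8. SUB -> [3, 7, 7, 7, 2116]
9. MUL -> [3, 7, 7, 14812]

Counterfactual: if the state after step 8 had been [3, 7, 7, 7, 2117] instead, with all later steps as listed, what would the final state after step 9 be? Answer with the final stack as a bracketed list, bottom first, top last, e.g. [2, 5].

[3, 7, 7, 14819]

state after step 8 := [3, 7, 7, 7, 2117]
9. MUL -> [3, 7, 7, 14819]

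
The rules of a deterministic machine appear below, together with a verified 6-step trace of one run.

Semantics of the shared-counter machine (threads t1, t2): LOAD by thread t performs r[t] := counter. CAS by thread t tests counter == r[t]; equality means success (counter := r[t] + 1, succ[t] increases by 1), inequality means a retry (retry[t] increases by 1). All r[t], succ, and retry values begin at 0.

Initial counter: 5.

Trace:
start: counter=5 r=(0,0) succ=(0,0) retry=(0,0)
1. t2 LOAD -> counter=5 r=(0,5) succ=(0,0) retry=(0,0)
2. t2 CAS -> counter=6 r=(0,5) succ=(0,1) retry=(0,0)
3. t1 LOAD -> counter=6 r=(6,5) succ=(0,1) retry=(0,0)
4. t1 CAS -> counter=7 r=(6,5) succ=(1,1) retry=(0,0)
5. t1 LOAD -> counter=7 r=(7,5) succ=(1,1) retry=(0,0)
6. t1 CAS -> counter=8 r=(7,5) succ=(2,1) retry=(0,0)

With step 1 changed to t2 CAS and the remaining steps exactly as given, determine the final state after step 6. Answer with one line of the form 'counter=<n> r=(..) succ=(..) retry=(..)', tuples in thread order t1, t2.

counter=7 r=(6,0) succ=(2,0) retry=(0,2)

(re-executing from step 1 with the substitution; state before step 1: counter=5 r=(0,0) succ=(0,0) retry=(0,0))
1. t2 CAS -> counter=5 r=(0,0) succ=(0,0) retry=(0,1)
2. t2 CAS -> counter=5 r=(0,0) succ=(0,0) retry=(0,2)
3. t1 LOAD -> counter=5 r=(5,0) succ=(0,0) retry=(0,2)
4. t1 CAS -> counter=6 r=(5,0) succ=(1,0) retry=(0,2)
5. t1 LOAD -> counter=6 r=(6,0) succ=(1,0) retry=(0,2)
6. t1 CAS -> counter=7 r=(6,0) succ=(2,0) retry=(0,2)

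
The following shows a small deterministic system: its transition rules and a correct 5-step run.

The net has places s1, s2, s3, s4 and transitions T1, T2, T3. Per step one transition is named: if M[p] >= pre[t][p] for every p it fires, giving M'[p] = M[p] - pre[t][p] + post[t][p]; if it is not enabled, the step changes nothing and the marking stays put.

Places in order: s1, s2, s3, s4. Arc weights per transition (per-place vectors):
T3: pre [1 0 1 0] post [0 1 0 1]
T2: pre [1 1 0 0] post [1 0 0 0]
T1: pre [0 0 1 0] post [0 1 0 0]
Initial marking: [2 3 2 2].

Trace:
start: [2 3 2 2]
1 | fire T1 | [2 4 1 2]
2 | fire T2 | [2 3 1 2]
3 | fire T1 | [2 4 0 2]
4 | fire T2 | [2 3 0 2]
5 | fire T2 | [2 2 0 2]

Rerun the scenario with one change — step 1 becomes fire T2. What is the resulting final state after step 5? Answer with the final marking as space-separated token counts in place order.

2 0 1 2

(re-executing from step 1 with the substitution; state before step 1: [2 3 2 2])
1 | fire T2 | [2 2 2 2]
2 | fire T2 | [2 1 2 2]
3 | fire T1 | [2 2 1 2]
4 | fire T2 | [2 1 1 2]
5 | fire T2 | [2 0 1 2]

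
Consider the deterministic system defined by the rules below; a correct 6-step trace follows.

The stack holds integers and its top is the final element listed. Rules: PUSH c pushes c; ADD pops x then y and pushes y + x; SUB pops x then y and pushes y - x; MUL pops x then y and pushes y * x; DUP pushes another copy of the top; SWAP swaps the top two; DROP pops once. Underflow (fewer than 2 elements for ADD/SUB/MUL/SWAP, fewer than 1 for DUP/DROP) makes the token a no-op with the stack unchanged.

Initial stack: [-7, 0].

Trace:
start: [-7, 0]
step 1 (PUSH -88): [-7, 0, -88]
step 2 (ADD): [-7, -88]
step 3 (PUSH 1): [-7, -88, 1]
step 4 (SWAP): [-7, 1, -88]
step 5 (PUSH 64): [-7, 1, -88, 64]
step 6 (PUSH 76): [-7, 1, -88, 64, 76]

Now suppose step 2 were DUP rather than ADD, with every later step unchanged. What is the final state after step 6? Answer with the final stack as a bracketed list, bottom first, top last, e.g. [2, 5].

[-7, 0, -88, 1, -88, 64, 76]

(re-executing from step 2 with the substitution; state before step 2: [-7, 0, -88])
step 2 (DUP): [-7, 0, -88, -88]
step 3 (PUSH 1): [-7, 0, -88, -88, 1]
step 4 (SWAP): [-7, 0, -88, 1, -88]
step 5 (PUSH 64): [-7, 0, -88, 1, -88, 64]
step 6 (PUSH 76): [-7, 0, -88, 1, -88, 64, 76]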